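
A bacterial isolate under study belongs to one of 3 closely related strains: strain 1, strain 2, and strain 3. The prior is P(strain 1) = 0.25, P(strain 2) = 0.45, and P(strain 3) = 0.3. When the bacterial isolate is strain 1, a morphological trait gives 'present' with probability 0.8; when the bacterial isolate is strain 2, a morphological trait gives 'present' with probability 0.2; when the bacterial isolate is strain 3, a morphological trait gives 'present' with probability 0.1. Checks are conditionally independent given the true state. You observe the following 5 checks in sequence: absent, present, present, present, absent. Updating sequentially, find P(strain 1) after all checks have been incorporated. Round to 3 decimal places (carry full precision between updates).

After 'absent': normaliser = 0.2·0.2500 + 0.8·0.4500 + 0.9·0.3000; P(strain 1) ≈ 0.0735, P(strain 2) ≈ 0.5294, P(strain 3) ≈ 0.3971
After 'present': normaliser = 0.8·0.0735 + 0.2·0.5294 + 0.1·0.3971; P(strain 1) ≈ 0.2878, P(strain 2) ≈ 0.5180, P(strain 3) ≈ 0.1942
After 'present': normaliser = 0.8·0.2878 + 0.2·0.5180 + 0.1·0.1942; P(strain 1) ≈ 0.6517, P(strain 2) ≈ 0.2933, P(strain 3) ≈ 0.0550
After 'present': normaliser = 0.8·0.6517 + 0.2·0.2933 + 0.1·0.0550; P(strain 1) ≈ 0.8904, P(strain 2) ≈ 0.1002, P(strain 3) ≈ 0.0094
After 'absent': normaliser = 0.2·0.8904 + 0.8·0.1002 + 0.9·0.0094; P(strain 1) ≈ 0.6678, P(strain 2) ≈ 0.3005, P(strain 3) ≈ 0.0317

0.668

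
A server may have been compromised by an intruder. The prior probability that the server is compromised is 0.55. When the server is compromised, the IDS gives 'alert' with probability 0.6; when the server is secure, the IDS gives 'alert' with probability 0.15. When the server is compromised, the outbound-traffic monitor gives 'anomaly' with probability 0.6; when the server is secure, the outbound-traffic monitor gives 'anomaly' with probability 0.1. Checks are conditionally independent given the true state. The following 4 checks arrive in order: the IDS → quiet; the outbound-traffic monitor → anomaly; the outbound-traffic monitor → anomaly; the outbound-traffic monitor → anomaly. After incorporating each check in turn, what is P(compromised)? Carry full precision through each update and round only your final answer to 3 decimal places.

Apply Bayes' rule sequentially, carrying P(compromised) forward.
After the IDS='quiet': P(compromised) = 0.4·0.5500 / (0.4·0.5500 + 0.85·0.4500) ≈ 0.3651
After the outbound-traffic monitor='anomaly': P(compromised) = 0.6·0.3651 / (0.6·0.3651 + 0.1·0.6349) ≈ 0.7753
After the outbound-traffic monitor='anomaly': P(compromised) = 0.6·0.7753 / (0.6·0.7753 + 0.1·0.2247) ≈ 0.9539
After the outbound-traffic monitor='anomaly': P(compromised) = 0.6·0.9539 / (0.6·0.9539 + 0.1·0.0461) ≈ 0.9920

0.992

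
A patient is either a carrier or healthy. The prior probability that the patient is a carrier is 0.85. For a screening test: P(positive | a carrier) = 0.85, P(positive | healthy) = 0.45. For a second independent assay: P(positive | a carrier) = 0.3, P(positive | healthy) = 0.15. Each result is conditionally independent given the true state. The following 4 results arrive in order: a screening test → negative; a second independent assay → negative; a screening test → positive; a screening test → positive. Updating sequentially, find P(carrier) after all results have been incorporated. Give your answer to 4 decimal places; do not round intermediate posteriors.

After a screening test='negative': P(carrier) = 0.15·0.8500 / (0.15·0.8500 + 0.55·0.1500) ≈ 0.6071
After a second independent assay='negative': P(carrier) = 0.7·0.6071 / (0.7·0.6071 + 0.85·0.3929) ≈ 0.5600
After a screening test='positive': P(carrier) = 0.85·0.5600 / (0.85·0.5600 + 0.45·0.4400) ≈ 0.7062
After a screening test='positive': P(carrier) = 0.85·0.7062 / (0.85·0.7062 + 0.45·0.2938) ≈ 0.8195

0.8195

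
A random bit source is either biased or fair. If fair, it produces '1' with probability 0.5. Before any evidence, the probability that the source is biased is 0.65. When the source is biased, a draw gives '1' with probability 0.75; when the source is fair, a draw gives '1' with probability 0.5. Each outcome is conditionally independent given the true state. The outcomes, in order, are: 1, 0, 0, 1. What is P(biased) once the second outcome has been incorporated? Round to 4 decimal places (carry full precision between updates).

After '1': P(biased) = 0.75·0.6500 / (0.75·0.6500 + 0.5·0.3500) ≈ 0.7358
After '0': P(biased) = 0.25·0.7358 / (0.25·0.7358 + 0.5·0.2642) ≈ 0.5821

0.5821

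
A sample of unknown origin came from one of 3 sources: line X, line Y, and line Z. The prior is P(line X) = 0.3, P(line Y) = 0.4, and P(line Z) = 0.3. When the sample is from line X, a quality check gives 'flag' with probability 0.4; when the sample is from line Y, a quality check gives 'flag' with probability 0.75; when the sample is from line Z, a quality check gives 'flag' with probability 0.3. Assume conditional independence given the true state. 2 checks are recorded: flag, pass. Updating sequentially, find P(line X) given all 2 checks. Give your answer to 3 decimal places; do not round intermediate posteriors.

After 'flag': normaliser = 0.4·0.3000 + 0.75·0.4000 + 0.3·0.3000; P(line X) ≈ 0.2353, P(line Y) ≈ 0.5882, P(line Z) ≈ 0.1765
After 'pass': normaliser = 0.6·0.2353 + 0.25·0.5882 + 0.7·0.1765; P(line X) ≈ 0.3429, P(line Y) ≈ 0.3571, P(line Z) ≈ 0.3000

0.343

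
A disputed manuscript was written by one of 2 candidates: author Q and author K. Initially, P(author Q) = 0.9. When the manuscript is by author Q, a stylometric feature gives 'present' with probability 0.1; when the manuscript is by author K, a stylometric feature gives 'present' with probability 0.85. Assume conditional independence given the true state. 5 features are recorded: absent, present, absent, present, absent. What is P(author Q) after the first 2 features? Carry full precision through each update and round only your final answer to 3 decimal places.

After 'absent': P(author Q) = 0.9·0.9000 / (0.9·0.9000 + 0.15·0.1000) ≈ 0.9818
After 'present': P(author Q) = 0.1·0.9818 / (0.1·0.9818 + 0.85·0.0182) ≈ 0.8640

0.864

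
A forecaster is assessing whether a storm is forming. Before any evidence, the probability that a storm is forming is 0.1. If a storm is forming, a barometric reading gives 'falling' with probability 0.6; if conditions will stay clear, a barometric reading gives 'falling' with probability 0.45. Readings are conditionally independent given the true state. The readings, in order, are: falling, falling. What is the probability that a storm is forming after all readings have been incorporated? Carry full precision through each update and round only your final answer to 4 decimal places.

Each posterior becomes the prior for the next update.
After 'falling': P(storm) = 0.6·0.1000 / (0.6·0.1000 + 0.45·0.9000) ≈ 0.1290
After 'falling': P(storm) = 0.6·0.1290 / (0.6·0.1290 + 0.45·0.8710) ≈ 0.1649

0.1649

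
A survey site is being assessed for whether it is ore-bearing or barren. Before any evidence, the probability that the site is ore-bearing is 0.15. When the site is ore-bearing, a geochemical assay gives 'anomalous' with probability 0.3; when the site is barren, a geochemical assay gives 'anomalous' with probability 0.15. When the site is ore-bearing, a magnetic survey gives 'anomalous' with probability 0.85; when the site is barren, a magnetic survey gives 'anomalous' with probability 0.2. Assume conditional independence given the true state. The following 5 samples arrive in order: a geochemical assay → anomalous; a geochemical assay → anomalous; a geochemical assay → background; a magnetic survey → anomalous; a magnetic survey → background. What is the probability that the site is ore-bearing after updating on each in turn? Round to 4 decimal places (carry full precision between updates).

0.3166

Each posterior becomes the prior for the next update.
After a geochemical assay='anomalous': P(ore) = 0.3·0.1500 / (0.3·0.1500 + 0.15·0.8500) ≈ 0.2609
After a geochemical assay='anomalous': P(ore) = 0.3·0.2609 / (0.3·0.2609 + 0.15·0.7391) ≈ 0.4138
After a geochemical assay='background': P(ore) = 0.7·0.4138 / (0.7·0.4138 + 0.85·0.5862) ≈ 0.3676
After a magnetic survey='anomalous': P(ore) = 0.85·0.3676 / (0.85·0.3676 + 0.2·0.6324) ≈ 0.7119
After a magnetic survey='background': P(ore) = 0.15·0.7119 / (0.15·0.7119 + 0.8·0.2881) ≈ 0.3166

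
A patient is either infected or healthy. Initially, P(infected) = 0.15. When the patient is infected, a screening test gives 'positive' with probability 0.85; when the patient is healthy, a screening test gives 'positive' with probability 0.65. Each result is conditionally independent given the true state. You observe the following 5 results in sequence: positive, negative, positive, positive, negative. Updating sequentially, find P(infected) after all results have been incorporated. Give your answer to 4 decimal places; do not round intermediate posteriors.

0.0676

After 'positive': P(infected) = 0.85·0.1500 / (0.85·0.1500 + 0.65·0.8500) ≈ 0.1875
After 'negative': P(infected) = 0.15·0.1875 / (0.15·0.1875 + 0.35·0.8125) ≈ 0.0900
After 'positive': P(infected) = 0.85·0.0900 / (0.85·0.0900 + 0.65·0.9100) ≈ 0.1145
After 'positive': P(infected) = 0.85·0.1145 / (0.85·0.1145 + 0.65·0.8855) ≈ 0.1447
After 'negative': P(infected) = 0.15·0.1447 / (0.15·0.1447 + 0.35·0.8553) ≈ 0.0676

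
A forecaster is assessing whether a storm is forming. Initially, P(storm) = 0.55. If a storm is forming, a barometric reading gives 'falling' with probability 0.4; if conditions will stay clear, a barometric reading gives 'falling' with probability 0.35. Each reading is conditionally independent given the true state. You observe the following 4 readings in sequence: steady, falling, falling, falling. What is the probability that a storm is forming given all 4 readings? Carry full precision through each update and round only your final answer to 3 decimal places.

After 'steady': P(storm) = 0.6·0.5500 / (0.6·0.5500 + 0.65·0.4500) ≈ 0.5301
After 'falling': P(storm) = 0.4·0.5301 / (0.4·0.5301 + 0.35·0.4699) ≈ 0.5632
After 'falling': P(storm) = 0.4·0.5632 / (0.4·0.5632 + 0.35·0.4368) ≈ 0.5957
After 'falling': P(storm) = 0.4·0.5957 / (0.4·0.5957 + 0.35·0.4043) ≈ 0.6274

0.627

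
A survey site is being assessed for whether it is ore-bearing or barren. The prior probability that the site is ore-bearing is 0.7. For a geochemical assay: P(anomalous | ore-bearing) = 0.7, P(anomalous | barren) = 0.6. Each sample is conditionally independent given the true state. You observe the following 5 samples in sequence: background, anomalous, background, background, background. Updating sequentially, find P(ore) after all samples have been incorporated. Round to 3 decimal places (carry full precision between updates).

0.463

After 'background': P(ore) = 0.3·0.7000 / (0.3·0.7000 + 0.4·0.3000) ≈ 0.6364
After 'anomalous': P(ore) = 0.7·0.6364 / (0.7·0.6364 + 0.6·0.3636) ≈ 0.6712
After 'background': P(ore) = 0.3·0.6712 / (0.3·0.6712 + 0.4·0.3288) ≈ 0.6049
After 'background': P(ore) = 0.3·0.6049 / (0.3·0.6049 + 0.4·0.3951) ≈ 0.5345
After 'background': P(ore) = 0.3·0.5345 / (0.3·0.5345 + 0.4·0.4655) ≈ 0.4627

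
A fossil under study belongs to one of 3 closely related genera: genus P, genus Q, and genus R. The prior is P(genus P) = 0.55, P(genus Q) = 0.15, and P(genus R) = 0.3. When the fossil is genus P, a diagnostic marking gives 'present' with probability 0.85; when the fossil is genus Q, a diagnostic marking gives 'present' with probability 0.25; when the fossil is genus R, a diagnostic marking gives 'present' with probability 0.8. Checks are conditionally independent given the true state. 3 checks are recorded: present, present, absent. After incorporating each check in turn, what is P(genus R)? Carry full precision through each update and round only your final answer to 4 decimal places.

0.3656

After 'present': normaliser = 0.85·0.5500 + 0.25·0.1500 + 0.8·0.3000; P(genus P) ≈ 0.6275, P(genus Q) ≈ 0.0503, P(genus R) ≈ 0.3221
After 'present': normaliser = 0.85·0.6275 + 0.25·0.0503 + 0.8·0.3221; P(genus P) ≈ 0.6637, P(genus Q) ≈ 0.0157, P(genus R) ≈ 0.3207
After 'absent': normaliser = 0.15·0.6637 + 0.75·0.0157 + 0.2·0.3207; P(genus P) ≈ 0.5675, P(genus Q) ≈ 0.0669, P(genus R) ≈ 0.3656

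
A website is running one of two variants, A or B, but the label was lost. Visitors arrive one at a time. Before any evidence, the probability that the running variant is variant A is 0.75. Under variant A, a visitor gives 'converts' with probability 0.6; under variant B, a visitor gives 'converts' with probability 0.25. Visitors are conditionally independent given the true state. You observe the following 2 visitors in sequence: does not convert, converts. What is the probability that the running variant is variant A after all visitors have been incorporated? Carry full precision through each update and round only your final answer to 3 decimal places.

After 'does not convert': P(A) = 0.4·0.7500 / (0.4·0.7500 + 0.75·0.2500) ≈ 0.6154
After 'converts': P(A) = 0.6·0.6154 / (0.6·0.6154 + 0.25·0.3846) ≈ 0.7934

0.793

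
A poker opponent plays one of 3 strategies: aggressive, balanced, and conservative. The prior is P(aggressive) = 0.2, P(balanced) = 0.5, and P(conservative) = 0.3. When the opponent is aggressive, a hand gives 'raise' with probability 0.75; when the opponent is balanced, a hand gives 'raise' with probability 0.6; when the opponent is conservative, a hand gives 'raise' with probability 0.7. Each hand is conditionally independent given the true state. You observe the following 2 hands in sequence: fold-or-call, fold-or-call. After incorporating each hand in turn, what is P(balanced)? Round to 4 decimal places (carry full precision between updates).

After 'fold-or-call': normaliser = 0.25·0.2000 + 0.4·0.5000 + 0.3·0.3000; P(aggressive) ≈ 0.1471, P(balanced) ≈ 0.5882, P(conservative) ≈ 0.2647
After 'fold-or-call': normaliser = 0.25·0.1471 + 0.4·0.5882 + 0.3·0.2647; P(aggressive) ≈ 0.1046, P(balanced) ≈ 0.6695, P(conservative) ≈ 0.2259

0.6695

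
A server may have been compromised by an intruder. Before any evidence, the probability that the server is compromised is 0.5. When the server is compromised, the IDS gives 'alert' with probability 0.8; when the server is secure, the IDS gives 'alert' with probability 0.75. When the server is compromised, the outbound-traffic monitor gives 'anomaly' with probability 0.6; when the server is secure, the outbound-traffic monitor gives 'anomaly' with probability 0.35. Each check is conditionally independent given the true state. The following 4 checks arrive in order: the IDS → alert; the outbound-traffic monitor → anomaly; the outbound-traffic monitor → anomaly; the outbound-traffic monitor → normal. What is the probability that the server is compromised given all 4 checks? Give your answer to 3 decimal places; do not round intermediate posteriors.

0.659

After the IDS='alert': P(compromised) = 0.8·0.5000 / (0.8·0.5000 + 0.75·0.5000) ≈ 0.5161
After the outbound-traffic monitor='anomaly': P(compromised) = 0.6·0.5161 / (0.6·0.5161 + 0.35·0.4839) ≈ 0.6465
After the outbound-traffic monitor='anomaly': P(compromised) = 0.6·0.6465 / (0.6·0.6465 + 0.35·0.3535) ≈ 0.7581
After the outbound-traffic monitor='normal': P(compromised) = 0.4·0.7581 / (0.4·0.7581 + 0.65·0.2419) ≈ 0.6586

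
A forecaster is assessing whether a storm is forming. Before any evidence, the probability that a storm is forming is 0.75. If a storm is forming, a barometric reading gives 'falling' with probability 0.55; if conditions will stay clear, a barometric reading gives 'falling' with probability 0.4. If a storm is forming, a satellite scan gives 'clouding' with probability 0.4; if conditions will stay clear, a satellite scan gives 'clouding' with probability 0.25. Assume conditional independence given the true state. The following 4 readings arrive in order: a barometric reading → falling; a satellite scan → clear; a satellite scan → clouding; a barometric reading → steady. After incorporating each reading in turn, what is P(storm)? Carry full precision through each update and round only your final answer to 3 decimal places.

After a barometric reading='falling': P(storm) = 0.55·0.7500 / (0.55·0.7500 + 0.4·0.2500) ≈ 0.8049
After a satellite scan='clear': P(storm) = 0.6·0.8049 / (0.6·0.8049 + 0.75·0.1951) ≈ 0.7674
After a satellite scan='clouding': P(storm) = 0.4·0.7674 / (0.4·0.7674 + 0.25·0.2326) ≈ 0.8408
After a barometric reading='steady': P(storm) = 0.45·0.8408 / (0.45·0.8408 + 0.6·0.1592) ≈ 0.7984

0.798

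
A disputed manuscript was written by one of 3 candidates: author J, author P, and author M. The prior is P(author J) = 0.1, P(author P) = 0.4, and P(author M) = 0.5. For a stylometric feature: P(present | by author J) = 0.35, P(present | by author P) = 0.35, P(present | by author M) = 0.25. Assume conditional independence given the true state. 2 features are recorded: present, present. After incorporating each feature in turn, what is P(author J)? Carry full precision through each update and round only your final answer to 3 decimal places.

0.132

After 'present': normaliser = 0.35·0.1000 + 0.35·0.4000 + 0.25·0.5000; P(author J) ≈ 0.1167, P(author P) ≈ 0.4667, P(author M) ≈ 0.4167
After 'present': normaliser = 0.35·0.1167 + 0.35·0.4667 + 0.25·0.4167; P(author J) ≈ 0.1324, P(author P) ≈ 0.5297, P(author M) ≈ 0.3378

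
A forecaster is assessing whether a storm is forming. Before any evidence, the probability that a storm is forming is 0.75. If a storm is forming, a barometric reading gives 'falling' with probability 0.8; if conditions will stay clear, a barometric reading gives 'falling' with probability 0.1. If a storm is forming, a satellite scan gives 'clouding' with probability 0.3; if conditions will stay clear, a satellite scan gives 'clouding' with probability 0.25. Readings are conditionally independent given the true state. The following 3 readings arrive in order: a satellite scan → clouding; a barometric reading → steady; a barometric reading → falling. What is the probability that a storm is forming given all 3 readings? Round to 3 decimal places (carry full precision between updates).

0.865

Apply Bayes' rule sequentially, carrying P(storm) forward.
After a satellite scan='clouding': P(storm) = 0.3·0.7500 / (0.3·0.7500 + 0.25·0.2500) ≈ 0.7826
After a barometric reading='steady': P(storm) = 0.2·0.7826 / (0.2·0.7826 + 0.9·0.2174) ≈ 0.4444
After a barometric reading='falling': P(storm) = 0.8·0.4444 / (0.8·0.4444 + 0.1·0.5556) ≈ 0.8649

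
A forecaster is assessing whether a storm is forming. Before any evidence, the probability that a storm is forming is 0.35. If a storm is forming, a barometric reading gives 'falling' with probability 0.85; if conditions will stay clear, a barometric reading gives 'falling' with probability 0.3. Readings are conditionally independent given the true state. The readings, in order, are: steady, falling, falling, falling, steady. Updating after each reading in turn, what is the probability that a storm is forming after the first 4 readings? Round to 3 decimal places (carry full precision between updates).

0.724

After 'steady': P(storm) = 0.15·0.3500 / (0.15·0.3500 + 0.7·0.6500) ≈ 0.1034
After 'falling': P(storm) = 0.85·0.1034 / (0.85·0.1034 + 0.3·0.8966) ≈ 0.2464
After 'falling': P(storm) = 0.85·0.2464 / (0.85·0.2464 + 0.3·0.7536) ≈ 0.4809
After 'falling': P(storm) = 0.85·0.4809 / (0.85·0.4809 + 0.3·0.5191) ≈ 0.7241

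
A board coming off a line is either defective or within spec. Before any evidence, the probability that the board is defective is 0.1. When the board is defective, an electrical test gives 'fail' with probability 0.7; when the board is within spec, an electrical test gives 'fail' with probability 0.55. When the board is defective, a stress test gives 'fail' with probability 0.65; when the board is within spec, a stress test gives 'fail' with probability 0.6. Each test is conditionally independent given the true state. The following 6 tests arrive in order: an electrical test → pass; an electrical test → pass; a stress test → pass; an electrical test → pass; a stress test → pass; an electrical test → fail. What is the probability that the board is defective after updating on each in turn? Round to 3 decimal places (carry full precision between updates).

Apply Bayes' rule sequentially, carrying P(defective) forward.
After an electrical test='pass': P(defective) = 0.3·0.1000 / (0.3·0.1000 + 0.45·0.9000) ≈ 0.0690
After an electrical test='pass': P(defective) = 0.3·0.0690 / (0.3·0.0690 + 0.45·0.9310) ≈ 0.0471
After a stress test='pass': P(defective) = 0.35·0.0471 / (0.35·0.0471 + 0.4·0.9529) ≈ 0.0414
After an electrical test='pass': P(defective) = 0.3·0.0414 / (0.3·0.0414 + 0.45·0.9586) ≈ 0.0280
After a stress test='pass': P(defective) = 0.35·0.0280 / (0.35·0.0280 + 0.4·0.9720) ≈ 0.0246
After an electrical test='fail': P(defective) = 0.7·0.0246 / (0.7·0.0246 + 0.55·0.9754) ≈ 0.0311

0.031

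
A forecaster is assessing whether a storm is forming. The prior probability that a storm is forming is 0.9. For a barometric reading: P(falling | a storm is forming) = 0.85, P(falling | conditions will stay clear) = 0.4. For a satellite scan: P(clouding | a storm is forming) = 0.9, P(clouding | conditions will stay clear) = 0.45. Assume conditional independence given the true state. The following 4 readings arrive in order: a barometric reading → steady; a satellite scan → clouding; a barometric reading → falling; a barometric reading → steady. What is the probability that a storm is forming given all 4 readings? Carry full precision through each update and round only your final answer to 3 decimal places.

Apply Bayes' rule sequentially, carrying P(storm) forward.
After a barometric reading='steady': P(storm) = 0.15·0.9000 / (0.15·0.9000 + 0.6·0.1000) ≈ 0.6923
After a satellite scan='clouding': P(storm) = 0.9·0.6923 / (0.9·0.6923 + 0.45·0.3077) ≈ 0.8182
After a barometric reading='falling': P(storm) = 0.85·0.8182 / (0.85·0.8182 + 0.4·0.1818) ≈ 0.9053
After a barometric reading='steady': P(storm) = 0.15·0.9053 / (0.15·0.9053 + 0.6·0.0947) ≈ 0.7051

0.705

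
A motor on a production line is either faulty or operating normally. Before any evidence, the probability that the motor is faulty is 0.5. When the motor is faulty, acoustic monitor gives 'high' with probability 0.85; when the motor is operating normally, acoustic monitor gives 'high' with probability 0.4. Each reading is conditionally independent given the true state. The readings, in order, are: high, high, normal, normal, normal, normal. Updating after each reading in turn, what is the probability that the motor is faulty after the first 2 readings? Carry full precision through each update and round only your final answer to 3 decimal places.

After 'high': P(faulty) = 0.85·0.5000 / (0.85·0.5000 + 0.4·0.5000) ≈ 0.6800
After 'high': P(faulty) = 0.85·0.6800 / (0.85·0.6800 + 0.4·0.3200) ≈ 0.8187

0.819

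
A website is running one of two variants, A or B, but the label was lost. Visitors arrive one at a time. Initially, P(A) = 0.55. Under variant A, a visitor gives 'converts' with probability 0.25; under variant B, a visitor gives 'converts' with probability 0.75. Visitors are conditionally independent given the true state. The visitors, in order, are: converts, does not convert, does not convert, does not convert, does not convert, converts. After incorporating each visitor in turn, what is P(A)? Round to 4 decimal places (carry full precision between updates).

0.9167

Apply Bayes' rule sequentially, carrying P(A) forward.
After 'converts': P(A) = 0.25·0.5500 / (0.25·0.5500 + 0.75·0.4500) ≈ 0.2895
After 'does not convert': P(A) = 0.75·0.2895 / (0.75·0.2895 + 0.25·0.7105) ≈ 0.5500
After 'does not convert': P(A) = 0.75·0.5500 / (0.75·0.5500 + 0.25·0.4500) ≈ 0.7857
After 'does not convert': P(A) = 0.75·0.7857 / (0.75·0.7857 + 0.25·0.2143) ≈ 0.9167
After 'does not convert': P(A) = 0.75·0.9167 / (0.75·0.9167 + 0.25·0.0833) ≈ 0.9706
After 'converts': P(A) = 0.25·0.9706 / (0.25·0.9706 + 0.75·0.0294) ≈ 0.9167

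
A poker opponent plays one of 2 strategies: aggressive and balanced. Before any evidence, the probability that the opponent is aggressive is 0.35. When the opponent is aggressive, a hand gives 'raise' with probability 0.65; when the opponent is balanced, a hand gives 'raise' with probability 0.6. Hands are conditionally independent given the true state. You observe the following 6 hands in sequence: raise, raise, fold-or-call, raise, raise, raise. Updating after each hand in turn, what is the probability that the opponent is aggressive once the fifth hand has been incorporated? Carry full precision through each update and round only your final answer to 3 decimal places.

After 'raise': P(aggressive) = 0.65·0.3500 / (0.65·0.3500 + 0.6·0.6500) ≈ 0.3684
After 'raise': P(aggressive) = 0.65·0.3684 / (0.65·0.3684 + 0.6·0.6316) ≈ 0.3872
After 'fold-or-call': P(aggressive) = 0.35·0.3872 / (0.35·0.3872 + 0.4·0.6128) ≈ 0.3561
After 'raise': P(aggressive) = 0.65·0.3561 / (0.65·0.3561 + 0.6·0.6439) ≈ 0.3746
After 'raise': P(aggressive) = 0.65·0.3746 / (0.65·0.3746 + 0.6·0.6254) ≈ 0.3936

0.394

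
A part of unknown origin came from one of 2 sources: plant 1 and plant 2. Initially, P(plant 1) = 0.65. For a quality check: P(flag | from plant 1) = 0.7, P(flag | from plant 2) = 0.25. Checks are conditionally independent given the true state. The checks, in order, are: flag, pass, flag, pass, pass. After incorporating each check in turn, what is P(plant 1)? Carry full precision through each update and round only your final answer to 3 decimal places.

Each posterior becomes the prior for the next update.
After 'flag': P(plant 1) = 0.7·0.6500 / (0.7·0.6500 + 0.25·0.3500) ≈ 0.8387
After 'pass': P(plant 1) = 0.3·0.8387 / (0.3·0.8387 + 0.75·0.1613) ≈ 0.6753
After 'flag': P(plant 1) = 0.7·0.6753 / (0.7·0.6753 + 0.25·0.3247) ≈ 0.8535
After 'pass': P(plant 1) = 0.3·0.8535 / (0.3·0.8535 + 0.75·0.1465) ≈ 0.6997
After 'pass': P(plant 1) = 0.3·0.6997 / (0.3·0.6997 + 0.75·0.3003) ≈ 0.4824

0.482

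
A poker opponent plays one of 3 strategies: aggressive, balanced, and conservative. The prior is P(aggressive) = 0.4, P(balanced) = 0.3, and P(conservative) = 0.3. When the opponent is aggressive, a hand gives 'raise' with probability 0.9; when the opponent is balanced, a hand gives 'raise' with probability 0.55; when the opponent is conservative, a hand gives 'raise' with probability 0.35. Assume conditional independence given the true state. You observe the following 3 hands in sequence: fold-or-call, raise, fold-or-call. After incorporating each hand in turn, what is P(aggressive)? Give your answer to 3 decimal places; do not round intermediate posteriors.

0.044

After 'fold-or-call': normaliser = 0.1·0.4000 + 0.45·0.3000 + 0.65·0.3000; P(aggressive) ≈ 0.1081, P(balanced) ≈ 0.3649, P(conservative) ≈ 0.5270
After 'raise': normaliser = 0.9·0.1081 + 0.55·0.3649 + 0.35·0.5270; P(aggressive) ≈ 0.2017, P(balanced) ≈ 0.4160, P(conservative) ≈ 0.3824
After 'fold-or-call': normaliser = 0.1·0.2017 + 0.45·0.4160 + 0.65·0.3824; P(aggressive) ≈ 0.0442, P(balanced) ≈ 0.4106, P(conservative) ≈ 0.5452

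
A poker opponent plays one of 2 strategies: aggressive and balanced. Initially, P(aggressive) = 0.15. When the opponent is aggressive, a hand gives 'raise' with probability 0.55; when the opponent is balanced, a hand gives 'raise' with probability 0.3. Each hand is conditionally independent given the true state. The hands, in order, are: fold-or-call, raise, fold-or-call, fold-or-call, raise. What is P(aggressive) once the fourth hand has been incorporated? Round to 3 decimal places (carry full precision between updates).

After 'fold-or-call': P(aggressive) = 0.45·0.1500 / (0.45·0.1500 + 0.7·0.8500) ≈ 0.1019
After 'raise': P(aggressive) = 0.55·0.1019 / (0.55·0.1019 + 0.3·0.8981) ≈ 0.1722
After 'fold-or-call': P(aggressive) = 0.45·0.1722 / (0.45·0.1722 + 0.7·0.8278) ≈ 0.1179
After 'fold-or-call': P(aggressive) = 0.45·0.1179 / (0.45·0.1179 + 0.7·0.8821) ≈ 0.0791

0.079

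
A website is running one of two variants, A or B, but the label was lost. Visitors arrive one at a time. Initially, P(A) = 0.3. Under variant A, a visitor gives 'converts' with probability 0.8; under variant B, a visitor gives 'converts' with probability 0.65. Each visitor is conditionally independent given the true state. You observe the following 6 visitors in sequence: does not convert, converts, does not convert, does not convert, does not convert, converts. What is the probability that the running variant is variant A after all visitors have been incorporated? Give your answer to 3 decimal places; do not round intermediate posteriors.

After 'does not convert': P(A) = 0.2·0.3000 / (0.2·0.3000 + 0.35·0.7000) ≈ 0.1967
After 'converts': P(A) = 0.8·0.1967 / (0.8·0.1967 + 0.65·0.8033) ≈ 0.2316
After 'does not convert': P(A) = 0.2·0.2316 / (0.2·0.2316 + 0.35·0.7684) ≈ 0.1469
After 'does not convert': P(A) = 0.2·0.1469 / (0.2·0.1469 + 0.35·0.8531) ≈ 0.0896
After 'does not convert': P(A) = 0.2·0.0896 / (0.2·0.0896 + 0.35·0.9104) ≈ 0.0532
After 'converts': P(A) = 0.8·0.0532 / (0.8·0.0532 + 0.65·0.9468) ≈ 0.0647

0.065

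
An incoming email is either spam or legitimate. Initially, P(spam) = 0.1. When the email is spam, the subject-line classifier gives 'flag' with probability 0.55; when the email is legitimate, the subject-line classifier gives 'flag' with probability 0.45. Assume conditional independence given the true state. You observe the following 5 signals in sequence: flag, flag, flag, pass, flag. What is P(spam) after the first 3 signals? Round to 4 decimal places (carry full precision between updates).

0.1687

After 'flag': P(spam) = 0.55·0.1000 / (0.55·0.1000 + 0.45·0.9000) ≈ 0.1196
After 'flag': P(spam) = 0.55·0.1196 / (0.55·0.1196 + 0.45·0.8804) ≈ 0.1424
After 'flag': P(spam) = 0.55·0.1424 / (0.55·0.1424 + 0.45·0.8576) ≈ 0.1687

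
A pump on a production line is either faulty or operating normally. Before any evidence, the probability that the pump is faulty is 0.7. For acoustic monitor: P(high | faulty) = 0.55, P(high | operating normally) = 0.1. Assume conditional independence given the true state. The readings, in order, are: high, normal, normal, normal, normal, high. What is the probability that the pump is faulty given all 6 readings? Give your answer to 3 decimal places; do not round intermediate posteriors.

0.815

Apply Bayes' rule sequentially, carrying P(faulty) forward.
After 'high': P(faulty) = 0.55·0.7000 / (0.55·0.7000 + 0.1·0.3000) ≈ 0.9277
After 'normal': P(faulty) = 0.45·0.9277 / (0.45·0.9277 + 0.9·0.0723) ≈ 0.8652
After 'normal': P(faulty) = 0.45·0.8652 / (0.45·0.8652 + 0.9·0.1348) ≈ 0.7624
After 'normal': P(faulty) = 0.45·0.7624 / (0.45·0.7624 + 0.9·0.2376) ≈ 0.6160
After 'normal': P(faulty) = 0.45·0.6160 / (0.45·0.6160 + 0.9·0.3840) ≈ 0.4451
After 'high': P(faulty) = 0.55·0.4451 / (0.55·0.4451 + 0.1·0.5549) ≈ 0.8152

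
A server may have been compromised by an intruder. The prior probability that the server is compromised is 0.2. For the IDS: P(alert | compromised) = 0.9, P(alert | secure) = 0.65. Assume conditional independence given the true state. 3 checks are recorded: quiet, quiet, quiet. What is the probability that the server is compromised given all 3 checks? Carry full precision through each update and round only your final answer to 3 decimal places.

After 'quiet': P(compromised) = 0.1·0.2000 / (0.1·0.2000 + 0.35·0.8000) ≈ 0.0667
After 'quiet': P(compromised) = 0.1·0.0667 / (0.1·0.0667 + 0.35·0.9333) ≈ 0.0200
After 'quiet': P(compromised) = 0.1·0.0200 / (0.1·0.0200 + 0.35·0.9800) ≈ 0.0058

0.006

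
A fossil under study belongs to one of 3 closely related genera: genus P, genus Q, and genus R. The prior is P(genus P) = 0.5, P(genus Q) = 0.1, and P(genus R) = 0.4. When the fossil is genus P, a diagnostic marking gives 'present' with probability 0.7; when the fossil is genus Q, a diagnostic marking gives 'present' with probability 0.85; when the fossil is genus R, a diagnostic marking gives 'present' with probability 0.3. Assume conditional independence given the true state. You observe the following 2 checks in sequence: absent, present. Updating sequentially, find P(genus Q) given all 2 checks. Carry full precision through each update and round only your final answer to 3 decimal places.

Apply Bayes' rule sequentially, carrying P(genus Q) forward.
After 'absent': normaliser = 0.3·0.5000 + 0.15·0.1000 + 0.7·0.4000; P(genus P) ≈ 0.3371, P(genus Q) ≈ 0.0337, P(genus R) ≈ 0.6292
After 'present': normaliser = 0.7·0.3371 + 0.85·0.0337 + 0.3·0.6292; P(genus P) ≈ 0.5204, P(genus Q) ≈ 0.0632, P(genus R) ≈ 0.4164

0.063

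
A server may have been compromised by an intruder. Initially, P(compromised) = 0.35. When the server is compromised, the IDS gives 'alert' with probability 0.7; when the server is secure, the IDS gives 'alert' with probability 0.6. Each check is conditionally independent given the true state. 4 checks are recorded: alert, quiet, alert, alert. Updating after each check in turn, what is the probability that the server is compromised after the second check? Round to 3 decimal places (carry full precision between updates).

0.320

Apply Bayes' rule sequentially, carrying P(compromised) forward.
After 'alert': P(compromised) = 0.7·0.3500 / (0.7·0.3500 + 0.6·0.6500) ≈ 0.3858
After 'quiet': P(compromised) = 0.3·0.3858 / (0.3·0.3858 + 0.4·0.6142) ≈ 0.3203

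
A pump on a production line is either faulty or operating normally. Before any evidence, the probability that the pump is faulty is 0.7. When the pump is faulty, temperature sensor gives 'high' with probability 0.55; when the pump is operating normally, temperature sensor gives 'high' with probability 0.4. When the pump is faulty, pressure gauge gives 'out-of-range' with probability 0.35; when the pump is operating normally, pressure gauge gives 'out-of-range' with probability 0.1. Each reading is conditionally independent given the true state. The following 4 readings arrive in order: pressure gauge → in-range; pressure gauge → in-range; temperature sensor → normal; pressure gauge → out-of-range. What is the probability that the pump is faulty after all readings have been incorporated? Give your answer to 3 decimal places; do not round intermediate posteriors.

0.762

After pressure gauge='in-range': P(faulty) = 0.65·0.7000 / (0.65·0.7000 + 0.9·0.3000) ≈ 0.6276
After pressure gauge='in-range': P(faulty) = 0.65·0.6276 / (0.65·0.6276 + 0.9·0.3724) ≈ 0.5490
After temperature sensor='normal': P(faulty) = 0.45·0.5490 / (0.45·0.5490 + 0.6·0.4510) ≈ 0.4772
After pressure gauge='out-of-range': P(faulty) = 0.35·0.4772 / (0.35·0.4772 + 0.1·0.5228) ≈ 0.7616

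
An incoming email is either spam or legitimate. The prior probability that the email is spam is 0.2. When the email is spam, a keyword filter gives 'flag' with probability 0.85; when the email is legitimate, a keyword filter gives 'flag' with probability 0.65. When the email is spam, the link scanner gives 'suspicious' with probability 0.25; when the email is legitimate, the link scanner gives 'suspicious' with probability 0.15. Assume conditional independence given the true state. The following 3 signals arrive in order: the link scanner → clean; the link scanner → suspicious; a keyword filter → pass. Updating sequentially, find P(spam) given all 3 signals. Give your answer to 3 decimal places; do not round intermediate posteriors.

After the link scanner='clean': P(spam) = 0.75·0.2000 / (0.75·0.2000 + 0.85·0.8000) ≈ 0.1807
After the link scanner='suspicious': P(spam) = 0.25·0.1807 / (0.25·0.1807 + 0.15·0.8193) ≈ 0.2688
After a keyword filter='pass': P(spam) = 0.15·0.2688 / (0.15·0.2688 + 0.35·0.7312) ≈ 0.1361

0.136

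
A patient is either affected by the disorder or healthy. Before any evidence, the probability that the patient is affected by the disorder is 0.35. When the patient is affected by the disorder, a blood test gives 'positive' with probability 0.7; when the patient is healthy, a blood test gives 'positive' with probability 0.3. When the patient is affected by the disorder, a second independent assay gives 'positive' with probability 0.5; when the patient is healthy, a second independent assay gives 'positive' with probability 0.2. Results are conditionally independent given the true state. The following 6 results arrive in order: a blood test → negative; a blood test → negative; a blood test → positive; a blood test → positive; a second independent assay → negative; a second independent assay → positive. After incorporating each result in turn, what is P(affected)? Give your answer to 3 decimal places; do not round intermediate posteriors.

After a blood test='negative': P(affected) = 0.3·0.3500 / (0.3·0.3500 + 0.7·0.6500) ≈ 0.1875
After a blood test='negative': P(affected) = 0.3·0.1875 / (0.3·0.1875 + 0.7·0.8125) ≈ 0.0900
After a blood test='positive': P(affected) = 0.7·0.0900 / (0.7·0.0900 + 0.3·0.9100) ≈ 0.1875
After a blood test='positive': P(affected) = 0.7·0.1875 / (0.7·0.1875 + 0.3·0.8125) ≈ 0.3500
After a second independent assay='negative': P(affected) = 0.5·0.3500 / (0.5·0.3500 + 0.8·0.6500) ≈ 0.2518
After a second independent assay='positive': P(affected) = 0.5·0.2518 / (0.5·0.2518 + 0.2·0.7482) ≈ 0.4569

0.457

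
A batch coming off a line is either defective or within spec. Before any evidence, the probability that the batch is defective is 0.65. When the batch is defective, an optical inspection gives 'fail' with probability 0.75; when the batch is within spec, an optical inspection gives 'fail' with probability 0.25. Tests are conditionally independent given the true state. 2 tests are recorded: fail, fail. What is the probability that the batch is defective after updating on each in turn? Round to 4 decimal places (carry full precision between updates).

After 'fail': P(defective) = 0.75·0.6500 / (0.75·0.6500 + 0.25·0.3500) ≈ 0.8478
After 'fail': P(defective) = 0.75·0.8478 / (0.75·0.8478 + 0.25·0.1522) ≈ 0.9435

0.9435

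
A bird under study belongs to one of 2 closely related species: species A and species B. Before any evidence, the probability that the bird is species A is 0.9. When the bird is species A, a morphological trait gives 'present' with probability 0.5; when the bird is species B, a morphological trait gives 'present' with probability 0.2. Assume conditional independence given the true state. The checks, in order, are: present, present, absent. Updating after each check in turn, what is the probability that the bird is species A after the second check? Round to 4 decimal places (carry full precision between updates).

After 'present': P(species A) = 0.5·0.9000 / (0.5·0.9000 + 0.2·0.1000) ≈ 0.9574
After 'present': P(species A) = 0.5·0.9574 / (0.5·0.9574 + 0.2·0.0426) ≈ 0.9825

0.9825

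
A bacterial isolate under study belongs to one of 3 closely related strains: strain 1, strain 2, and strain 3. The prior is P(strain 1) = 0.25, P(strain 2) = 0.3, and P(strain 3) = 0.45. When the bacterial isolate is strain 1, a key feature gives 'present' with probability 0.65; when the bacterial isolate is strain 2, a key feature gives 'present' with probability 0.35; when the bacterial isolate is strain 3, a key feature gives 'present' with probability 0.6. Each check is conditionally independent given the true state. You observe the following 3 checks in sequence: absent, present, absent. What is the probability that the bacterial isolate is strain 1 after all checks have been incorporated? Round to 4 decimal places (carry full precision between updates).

Apply Bayes' rule sequentially, carrying P(strain 1) forward.
After 'absent': normaliser = 0.35·0.2500 + 0.65·0.3000 + 0.4·0.4500; P(strain 1) ≈ 0.1892, P(strain 2) ≈ 0.4216, P(strain 3) ≈ 0.3892
After 'present': normaliser = 0.65·0.1892 + 0.35·0.4216 + 0.6·0.3892; P(strain 1) ≈ 0.2440, P(strain 2) ≈ 0.2928, P(strain 3) ≈ 0.4633
After 'absent': normaliser = 0.35·0.2440 + 0.65·0.2928 + 0.4·0.4633; P(strain 1) ≈ 0.1852, P(strain 2) ≈ 0.4128, P(strain 3) ≈ 0.4020

0.1852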